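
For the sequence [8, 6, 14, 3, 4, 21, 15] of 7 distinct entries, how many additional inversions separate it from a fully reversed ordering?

13

Maximum inversions for 7 distinct elements is C(7, 2) = 7·6/2 = 21.
Current inversions — for each element, count later smaller elements:
8: 3
6: 2
14: 2
3: 0
4: 0
21: 1
15: 0
Current total: 3 + 2 + 2 + 0 + 0 + 1 + 0 = 8
Shortfall: 21 − 8 = 13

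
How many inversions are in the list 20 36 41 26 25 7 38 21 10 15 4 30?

43

Sweep left to right; for each value list the smaller values that follow it:
20: 4
36: 8
41: 9
26: 6
25: 5
7: 1
38: 5
21: 3
10: 1
15: 1
4: 0
30: 0
Sum: 4 + 8 + 9 + 6 + 5 + 1 + 5 + 3 + 1 + 1 + 0 + 0 = 43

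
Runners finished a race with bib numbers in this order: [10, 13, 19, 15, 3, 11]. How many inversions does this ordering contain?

Out-of-order index pairs (0-indexed):
(0,4): 10 > 3
(1,4): 13 > 3
(1,5): 13 > 11
(2,3): 19 > 15
(2,4): 19 > 3
(2,5): 19 > 11
(3,4): 15 > 3
(3,5): 15 > 11
That's 8 pairs.

Inversions: 8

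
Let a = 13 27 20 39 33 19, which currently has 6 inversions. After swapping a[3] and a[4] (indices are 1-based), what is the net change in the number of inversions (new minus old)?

+1

Positions 3 and 4 hold 20 and 39; after swapping, the array is [13, 27, 39, 20, 33, 19].
Count, for each position, how many later elements it exceeds:
13: 0
27: 2
39: 3
20: 1
33: 1
19: 0
Sum: 0 + 2 + 3 + 1 + 1 + 0 = 7
Change: 7 − 6 = +1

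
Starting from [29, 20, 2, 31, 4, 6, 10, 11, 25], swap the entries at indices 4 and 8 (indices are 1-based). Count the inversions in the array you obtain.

16

Positions 4 and 8 hold 31 and 11; after swapping, the array is [29, 20, 2, 11, 4, 6, 10, 31, 25].
Sweep left to right; for each value list the smaller values that follow it:
29 → 20, 2, 11, 4, 6, 10, 25 → 7
20 → 2, 11, 4, 6, 10 → 5
2 → none → 0
11 → 4, 6, 10 → 3
4 → none → 0
6 → none → 0
10 → none → 0
31 → 25 → 1
25 → none → 0
Sum: 7 + 5 + 0 + 3 + 0 + 0 + 0 + 1 + 0 = 16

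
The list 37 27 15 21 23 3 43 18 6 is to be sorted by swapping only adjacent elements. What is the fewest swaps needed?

24 swaps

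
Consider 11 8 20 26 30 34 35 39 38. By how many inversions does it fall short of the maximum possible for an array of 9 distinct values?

34

Maximum inversions for 9 distinct elements is C(9, 2) = 9·8/2 = 36.
Current inversions — for each element, count later smaller elements:
11: 1
8: 0
20: 0
26: 0
30: 0
34: 0
35: 0
39: 1
38: 0
Current total: 1 + 0 + 0 + 0 + 0 + 0 + 0 + 1 + 0 = 2
Shortfall: 36 − 2 = 34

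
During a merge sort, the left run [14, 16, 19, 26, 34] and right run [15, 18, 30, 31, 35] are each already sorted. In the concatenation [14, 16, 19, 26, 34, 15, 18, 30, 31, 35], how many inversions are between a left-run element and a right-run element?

9

For each element r of the right run, count left-run elements greater than r:
r = 15: 16, 19, 26, 34 → 4
r = 18: 19, 26, 34 → 3
r = 30: 34 → 1
r = 31: 34 → 1
r = 35: none → 0
Cross-inversions: 4 + 3 + 1 + 1 + 0 = 9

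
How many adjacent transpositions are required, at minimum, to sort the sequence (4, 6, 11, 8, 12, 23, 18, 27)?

Each adjacent swap fixes exactly one inversion, so the minimum swap count equals the number of inversions.
Count inversions — for each element, later elements that are smaller:
4: none → 0
6: none → 0
11: 8 → 1
8: none → 0
12: none → 0
23: 18 → 1
18: none → 0
27: none → 0
Total inversions: 0 + 0 + 1 + 0 + 0 + 1 + 0 + 0 = 2

2 adjacent swaps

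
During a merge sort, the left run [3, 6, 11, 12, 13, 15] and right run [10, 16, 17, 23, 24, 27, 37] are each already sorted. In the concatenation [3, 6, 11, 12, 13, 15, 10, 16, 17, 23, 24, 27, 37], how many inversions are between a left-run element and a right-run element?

Cross-inversions: 4

Take each right-half value and tally the left-half values above it:
r = 10: 11, 12, 13, 15 → 4
r = 16: none → 0
r = 17: none → 0
r = 23: none → 0
r = 24: none → 0
r = 27: none → 0
r = 37: none → 0
Cross-inversions: 4 + 0 + 0 + 0 + 0 + 0 + 0 = 4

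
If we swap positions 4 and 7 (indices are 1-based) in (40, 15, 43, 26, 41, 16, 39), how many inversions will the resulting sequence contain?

Positions 4 and 7 hold 26 and 39; after swapping, the array is [40, 15, 43, 39, 41, 16, 26].
Sweep left to right; for each value list the smaller values that follow it:
40: 4
15: 0
43: 4
39: 2
41: 2
16: 0
26: 0
Sum: 4 + 0 + 4 + 2 + 2 + 0 + 0 = 12

12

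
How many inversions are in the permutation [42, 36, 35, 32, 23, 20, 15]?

Sweep left to right; for each value list the smaller values that follow it:
42 → 36, 35, 32, 23, 20, 15 → 6
36 → 35, 32, 23, 20, 15 → 5
35 → 32, 23, 20, 15 → 4
32 → 23, 20, 15 → 3
23 → 20, 15 → 2
20 → 15 → 1
15 → none → 0
Sum: 6 + 5 + 4 + 3 + 2 + 1 + 0 = 21

21 out-of-order pairs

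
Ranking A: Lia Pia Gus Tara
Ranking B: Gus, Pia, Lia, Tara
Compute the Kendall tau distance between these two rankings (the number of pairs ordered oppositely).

Assign each item its position (1..4) in the first ordering, then rewrite the second ordering as that position sequence:
positions: Lia→1, Pia→2, Gus→3, Tara→4
second ordering as positions: [3, 2, 1, 4]
Discordant pairs = inversions in this position sequence.
3: 2, 1 → 2
2: 1 → 1
1: 0
4: 0
Total: 2 + 1 + 0 + 0 = 3

3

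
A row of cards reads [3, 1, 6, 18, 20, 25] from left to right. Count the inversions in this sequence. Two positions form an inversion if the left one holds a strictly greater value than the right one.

Inversion pairs (indices are 1-based):
(1,2): 3 > 1
That's 1 pair.

1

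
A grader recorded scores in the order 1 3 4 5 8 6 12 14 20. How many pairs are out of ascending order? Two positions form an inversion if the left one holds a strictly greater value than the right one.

1 inversion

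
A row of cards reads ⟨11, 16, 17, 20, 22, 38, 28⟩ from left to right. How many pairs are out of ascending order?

Sweep left to right; for each value list the smaller values that follow it:
11: 0
16: 0
17: 0
20: 0
22: 0
38: 1
28: 0
Sum: 0 + 0 + 0 + 0 + 0 + 1 + 0 = 1

1 inversion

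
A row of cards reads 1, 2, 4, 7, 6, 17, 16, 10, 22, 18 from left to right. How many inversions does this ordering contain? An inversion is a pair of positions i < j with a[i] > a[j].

Inversions: 5

Sweep left to right; for each value list the smaller values that follow it:
1: 0
2: 0
4: 0
7: 1
6: 0
17: 2
16: 1
10: 0
22: 1
18: 0
Sum: 0 + 0 + 0 + 1 + 0 + 2 + 1 + 0 + 1 + 0 = 5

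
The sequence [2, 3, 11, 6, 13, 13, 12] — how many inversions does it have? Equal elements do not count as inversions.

3

Count, for each position, how many later elements it exceeds:
2: 0
3: 0
11: 1
6: 0
13: 1
13: 1
12: 0
Sum: 0 + 0 + 1 + 0 + 1 + 1 + 0 = 3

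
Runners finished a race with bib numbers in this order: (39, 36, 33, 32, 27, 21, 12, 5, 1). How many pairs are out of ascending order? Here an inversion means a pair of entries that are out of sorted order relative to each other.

36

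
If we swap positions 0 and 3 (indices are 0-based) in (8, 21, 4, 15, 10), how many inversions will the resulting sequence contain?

Positions 0 and 3 hold 8 and 15; after swapping, the array is [15, 21, 4, 8, 10].
Sweep left to right; for each value list the smaller values that follow it:
15 → 4, 8, 10 → 3
21 → 4, 8, 10 → 3
4 → none → 0
8 → none → 0
10 → none → 0
Sum: 3 + 3 + 0 + 0 + 0 = 6

6 inversions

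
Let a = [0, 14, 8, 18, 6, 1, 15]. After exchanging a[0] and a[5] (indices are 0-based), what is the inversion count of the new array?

There are 10 inversions.

Positions 0 and 5 hold 0 and 1; after swapping, the array is [1, 14, 8, 18, 6, 0, 15].
Count, for each position, how many later elements it exceeds:
1: 1
14: 3
8: 2
18: 3
6: 1
0: 0
15: 0
Sum: 1 + 3 + 2 + 3 + 1 + 0 + 0 = 10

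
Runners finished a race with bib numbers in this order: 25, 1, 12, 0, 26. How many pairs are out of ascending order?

Out-of-order index pairs (1-indexed):
(1,2): 25 > 1
(1,3): 25 > 12
(1,4): 25 > 0
(2,4): 1 > 0
(3,4): 12 > 0
That's 5 pairs.

Inversions: 5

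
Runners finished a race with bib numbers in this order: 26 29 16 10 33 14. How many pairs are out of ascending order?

Listing every pair i<j with a[i]>a[j] (using 1-based positions):
(1,3): 26 > 16
(1,4): 26 > 10
(1,6): 26 > 14
(2,3): 29 > 16
(2,4): 29 > 10
(2,6): 29 > 14
(3,4): 16 > 10
(3,6): 16 > 14
(5,6): 33 > 14
That's 9 pairs.

9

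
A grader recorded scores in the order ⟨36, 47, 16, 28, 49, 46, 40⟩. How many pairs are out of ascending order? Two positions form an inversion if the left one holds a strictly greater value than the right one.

Out-of-order index pairs (1-indexed):
(1,3): 36 > 16
(1,4): 36 > 28
(2,3): 47 > 16
(2,4): 47 > 28
(2,6): 47 > 46
(2,7): 47 > 40
(5,6): 49 > 46
(5,7): 49 > 40
(6,7): 46 > 40
That's 9 pairs.

9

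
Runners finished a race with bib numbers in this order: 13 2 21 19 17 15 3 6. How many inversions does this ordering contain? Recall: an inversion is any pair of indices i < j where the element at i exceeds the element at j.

17

Count, for each position, how many later elements it exceeds:
13 → 2, 3, 6 → 3
2 → none → 0
21 → 19, 17, 15, 3, 6 → 5
19 → 17, 15, 3, 6 → 4
17 → 15, 3, 6 → 3
15 → 3, 6 → 2
3 → none → 0
6 → none → 0
Sum: 3 + 0 + 5 + 4 + 3 + 2 + 0 + 0 = 17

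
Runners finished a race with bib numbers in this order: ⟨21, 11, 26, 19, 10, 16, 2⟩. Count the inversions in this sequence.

Sweep left to right; for each value list the smaller values that follow it:
21: 5
11: 2
26: 4
19: 3
10: 1
16: 1
2: 0
Sum: 5 + 2 + 4 + 3 + 1 + 1 + 0 = 16

16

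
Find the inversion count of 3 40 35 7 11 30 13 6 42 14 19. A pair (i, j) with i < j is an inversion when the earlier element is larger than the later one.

For each element, count later entries that are smaller:
3: 0
40: 8
35: 7
7: 1
11: 1
30: 4
13: 1
6: 0
42: 2
14: 0
19: 0
Sum: 0 + 8 + 7 + 1 + 1 + 4 + 1 + 0 + 2 + 0 + 0 = 24

There are 24 out-of-order pairs.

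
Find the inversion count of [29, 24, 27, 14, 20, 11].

13 out-of-order pairs

Count, for each position, how many later elements it exceeds:
29 → 24, 27, 14, 20, 11 → 5
24 → 14, 20, 11 → 3
27 → 14, 20, 11 → 3
14 → 11 → 1
20 → 11 → 1
11 → none → 0
Sum: 5 + 3 + 3 + 1 + 1 + 0 = 13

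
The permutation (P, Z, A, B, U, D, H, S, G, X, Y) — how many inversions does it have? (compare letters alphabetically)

20

Element-by-element contributions:
P: 5
Z: 9
A: 0
B: 0
U: 4
D: 0
H: 1
S: 1
G: 0
X: 0
Y: 0
Sum: 5 + 9 + 0 + 0 + 4 + 0 + 1 + 1 + 0 + 0 + 0 = 20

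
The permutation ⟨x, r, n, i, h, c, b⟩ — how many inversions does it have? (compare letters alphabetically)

21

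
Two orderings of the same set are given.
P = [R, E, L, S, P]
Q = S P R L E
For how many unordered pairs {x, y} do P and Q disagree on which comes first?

7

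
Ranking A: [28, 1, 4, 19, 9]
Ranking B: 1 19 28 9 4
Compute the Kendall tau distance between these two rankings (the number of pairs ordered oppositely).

4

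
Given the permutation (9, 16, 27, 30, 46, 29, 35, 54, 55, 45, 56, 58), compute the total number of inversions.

Count, for each position, how many later elements it exceeds:
9 → none → 0
16 → none → 0
27 → none → 0
30 → 29 → 1
46 → 29, 35, 45 → 3
29 → none → 0
35 → none → 0
54 → 45 → 1
55 → 45 → 1
45 → none → 0
56 → none → 0
58 → none → 0
Sum: 0 + 0 + 0 + 1 + 3 + 0 + 0 + 1 + 1 + 0 + 0 + 0 = 6

6 inversions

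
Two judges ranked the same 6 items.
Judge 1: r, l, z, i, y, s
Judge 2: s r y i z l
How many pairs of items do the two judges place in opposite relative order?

There are 11 discordant pairs.

Assign each item its position (1..6) in the first ordering, then rewrite the second ordering as that position sequence:
positions: r→1, l→2, z→3, i→4, y→5, s→6
second ordering as positions: [6, 1, 5, 4, 3, 2]
Discordant pairs = inversions in this position sequence.
6: 1, 5, 4, 3, 2 → 5
1: 0
5: 4, 3, 2 → 3
4: 3, 2 → 2
3: 2 → 1
2: 0
Total: 5 + 0 + 3 + 2 + 1 + 0 = 11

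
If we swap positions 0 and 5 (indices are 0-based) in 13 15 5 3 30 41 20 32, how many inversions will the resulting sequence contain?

Positions 0 and 5 hold 13 and 41; after swapping, the array is [41, 15, 5, 3, 30, 13, 20, 32].
Count, for each position, how many later elements it exceeds:
41 → 15, 5, 3, 30, 13, 20, 32 → 7
15 → 5, 3, 13 → 3
5 → 3 → 1
3 → none → 0
30 → 13, 20 → 2
13 → none → 0
20 → none → 0
32 → none → 0
Sum: 7 + 3 + 1 + 0 + 2 + 0 + 0 + 0 = 13

There are 13 inversions.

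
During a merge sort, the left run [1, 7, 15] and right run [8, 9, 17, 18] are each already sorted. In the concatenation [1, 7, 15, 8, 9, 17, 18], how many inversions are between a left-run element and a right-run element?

2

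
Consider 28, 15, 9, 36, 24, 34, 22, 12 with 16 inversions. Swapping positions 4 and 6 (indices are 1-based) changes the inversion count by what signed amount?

Positions 4 and 6 hold 36 and 34; after swapping, the array is [28, 15, 9, 34, 24, 36, 22, 12].
Sweep left to right; for each value list the smaller values that follow it:
28: 5
15: 2
9: 0
34: 3
24: 2
36: 2
22: 1
12: 0
Sum: 5 + 2 + 0 + 3 + 2 + 2 + 1 + 0 = 15
Change: 15 − 16 = -1

-1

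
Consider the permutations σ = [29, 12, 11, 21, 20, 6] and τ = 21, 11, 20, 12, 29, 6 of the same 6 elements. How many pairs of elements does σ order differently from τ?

Discordant pairs: 8

Assign each item its position (1..6) in the first ordering, then rewrite the second ordering as that position sequence:
positions: 29→1, 12→2, 11→3, 21→4, 20→5, 6→6
second ordering as positions: [4, 3, 5, 2, 1, 6]
Discordant pairs = inversions in this position sequence.
4: 3, 2, 1 → 3
3: 2, 1 → 2
5: 2, 1 → 2
2: 1 → 1
1: 0
6: 0
Total: 3 + 2 + 2 + 1 + 0 + 0 = 8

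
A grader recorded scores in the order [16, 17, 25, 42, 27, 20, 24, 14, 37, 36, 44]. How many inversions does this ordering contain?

Count, for each position, how many later elements it exceeds:
16 → 14 → 1
17 → 14 → 1
25 → 20, 24, 14 → 3
42 → 27, 20, 24, 14, 37, 36 → 6
27 → 20, 24, 14 → 3
20 → 14 → 1
24 → 14 → 1
14 → none → 0
37 → 36 → 1
36 → none → 0
44 → none → 0
Sum: 1 + 1 + 3 + 6 + 3 + 1 + 1 + 0 + 1 + 0 + 0 = 17

17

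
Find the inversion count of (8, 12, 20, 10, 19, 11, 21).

6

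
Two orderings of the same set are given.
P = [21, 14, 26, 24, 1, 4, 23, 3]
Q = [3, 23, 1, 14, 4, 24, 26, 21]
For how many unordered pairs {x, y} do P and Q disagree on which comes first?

24 disagreeing pairs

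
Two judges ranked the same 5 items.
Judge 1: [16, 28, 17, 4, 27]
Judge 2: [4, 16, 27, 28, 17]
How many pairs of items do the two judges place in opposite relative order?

Assign each item its position (1..5) in the first ordering, then rewrite the second ordering as that position sequence:
positions: 16→1, 28→2, 17→3, 4→4, 27→5
second ordering as positions: [4, 1, 5, 2, 3]
Discordant pairs = inversions in this position sequence.
4: 1, 2, 3 → 3
1: 0
5: 2, 3 → 2
2: 0
3: 0
Total: 3 + 0 + 2 + 0 + 0 = 5

5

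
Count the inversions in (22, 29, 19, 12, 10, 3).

Sweep left to right; for each value list the smaller values that follow it:
22: 4
29: 4
19: 3
12: 2
10: 1
3: 0
Sum: 4 + 4 + 3 + 2 + 1 + 0 = 14

14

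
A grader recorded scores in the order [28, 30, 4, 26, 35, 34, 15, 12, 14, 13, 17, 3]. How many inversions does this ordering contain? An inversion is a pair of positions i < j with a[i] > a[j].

45

Count, for each position, how many later elements it exceeds:
28 → 4, 26, 15, 12, 14, 13, 17, 3 → 8
30 → 4, 26, 15, 12, 14, 13, 17, 3 → 8
4 → 3 → 1
26 → 15, 12, 14, 13, 17, 3 → 6
35 → 34, 15, 12, 14, 13, 17, 3 → 7
34 → 15, 12, 14, 13, 17, 3 → 6
15 → 12, 14, 13, 3 → 4
12 → 3 → 1
14 → 13, 3 → 2
13 → 3 → 1
17 → 3 → 1
3 → none → 0
Sum: 8 + 8 + 1 + 6 + 7 + 6 + 4 + 1 + 2 + 1 + 1 + 0 = 45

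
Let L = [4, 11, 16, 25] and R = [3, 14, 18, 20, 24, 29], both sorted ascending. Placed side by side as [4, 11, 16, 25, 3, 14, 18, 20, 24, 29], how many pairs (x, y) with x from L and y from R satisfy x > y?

9

Take each right-half value and tally the left-half values above it:
r = 3: 4, 11, 16, 25 → 4
r = 14: 16, 25 → 2
r = 18: 25 → 1
r = 20: 25 → 1
r = 24: 25 → 1
r = 29: none → 0
Cross-inversions: 4 + 2 + 1 + 1 + 1 + 0 = 9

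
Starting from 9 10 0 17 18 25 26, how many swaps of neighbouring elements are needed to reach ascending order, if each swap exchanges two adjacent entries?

The minimum number of adjacent swaps to sort an array equals its inversion count, since every such swap removes exactly one inversion.
Count inversions — for each element, later elements that are smaller:
9: 0 → 1
10: 0 → 1
0: none → 0
17: none → 0
18: none → 0
25: none → 0
26: none → 0
Total inversions: 1 + 1 + 0 + 0 + 0 + 0 + 0 = 2

Adjacent swaps: 2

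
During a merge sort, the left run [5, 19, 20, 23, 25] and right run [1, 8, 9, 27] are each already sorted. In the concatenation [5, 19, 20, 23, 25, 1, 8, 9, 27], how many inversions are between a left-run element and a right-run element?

13 cross-inversions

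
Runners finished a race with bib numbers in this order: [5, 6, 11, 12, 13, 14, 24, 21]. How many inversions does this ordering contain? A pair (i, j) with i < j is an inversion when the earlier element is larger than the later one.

Element-by-element contributions:
5 → none → 0
6 → none → 0
11 → none → 0
12 → none → 0
13 → none → 0
14 → none → 0
24 → 21 → 1
21 → none → 0
Sum: 0 + 0 + 0 + 0 + 0 + 0 + 1 + 0 = 1

1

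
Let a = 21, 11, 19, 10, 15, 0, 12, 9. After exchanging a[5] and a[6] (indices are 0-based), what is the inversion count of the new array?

There are 22 inversions.

Positions 5 and 6 hold 0 and 12; after swapping, the array is [21, 11, 19, 10, 15, 12, 0, 9].
For each element, count later entries that are smaller:
21: 7
11: 3
19: 5
10: 2
15: 3
12: 2
0: 0
9: 0
Sum: 7 + 3 + 5 + 2 + 3 + 2 + 0 + 0 = 22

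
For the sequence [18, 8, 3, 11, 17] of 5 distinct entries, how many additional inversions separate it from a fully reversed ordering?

Maximum inversions for 5 distinct elements is C(5, 2) = 5·4/2 = 10.
Current inversions — for each element, count later smaller elements:
18: 4
8: 1
3: 0
11: 0
17: 0
Current total: 4 + 1 + 0 + 0 + 0 = 5
Shortfall: 10 − 5 = 5

5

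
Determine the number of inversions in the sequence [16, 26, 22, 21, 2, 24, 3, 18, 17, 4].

Element-by-element contributions:
16: 3
26: 8
22: 6
21: 5
2: 0
24: 4
3: 0
18: 2
17: 1
4: 0
Sum: 3 + 8 + 6 + 5 + 0 + 4 + 0 + 2 + 1 + 0 = 29

29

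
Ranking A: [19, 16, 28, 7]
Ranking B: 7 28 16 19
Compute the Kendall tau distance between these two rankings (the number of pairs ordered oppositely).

Assign each item its position (1..4) in the first ordering, then rewrite the second ordering as that position sequence:
positions: 19→1, 16→2, 28→3, 7→4
second ordering as positions: [4, 3, 2, 1]
Discordant pairs = inversions in this position sequence.
4: 3, 2, 1 → 3
3: 2, 1 → 2
2: 1 → 1
1: 0
Total: 3 + 2 + 1 + 0 = 6

6 discordant pairs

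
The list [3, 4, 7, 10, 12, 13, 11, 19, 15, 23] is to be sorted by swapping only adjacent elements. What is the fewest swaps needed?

The minimum number of adjacent swaps to sort an array equals its inversion count, since every such swap removes exactly one inversion.
Count inversions — for each element, later elements that are smaller:
3: none → 0
4: none → 0
7: none → 0
10: none → 0
12: 11 → 1
13: 11 → 1
11: none → 0
19: 15 → 1
15: none → 0
23: none → 0
Total inversions: 0 + 0 + 0 + 0 + 1 + 1 + 0 + 1 + 0 + 0 = 3

Adjacent swaps: 3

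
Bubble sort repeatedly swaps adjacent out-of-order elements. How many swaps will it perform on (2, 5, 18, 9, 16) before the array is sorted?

The minimum number of adjacent swaps to sort an array equals its inversion count, since every such swap removes exactly one inversion.
Count inversions — for each element, later elements that are smaller:
2: none → 0
5: none → 0
18: 9, 16 → 2
9: none → 0
16: none → 0
Total inversions: 0 + 0 + 2 + 0 + 0 = 2

Adjacent swaps: 2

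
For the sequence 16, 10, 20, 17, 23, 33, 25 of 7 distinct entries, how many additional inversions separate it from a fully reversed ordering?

Maximum inversions for 7 distinct elements is C(7, 2) = 7·6/2 = 21.
Current inversions — for each element, count later smaller elements:
16: 1
10: 0
20: 1
17: 0
23: 0
33: 1
25: 0
Current total: 1 + 0 + 1 + 0 + 0 + 1 + 0 = 3
Shortfall: 21 − 3 = 18

18 inversions short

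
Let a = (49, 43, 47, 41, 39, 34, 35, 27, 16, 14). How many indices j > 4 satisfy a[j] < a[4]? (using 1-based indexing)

The element at index 4 is 41.
Elements after it: 39, 34, 35, 27, 16, 14
Those smaller than 41: 39, 34, 35, 27, 16, 14

6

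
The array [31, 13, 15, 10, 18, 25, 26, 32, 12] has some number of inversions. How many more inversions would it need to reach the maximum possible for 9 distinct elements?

21 inversions short

Maximum inversions for 9 distinct elements is C(9, 2) = 9·8/2 = 36.
Current inversions — for each element, count later smaller elements:
31: 7
13: 2
15: 2
10: 0
18: 1
25: 1
26: 1
32: 1
12: 0
Current total: 7 + 2 + 2 + 0 + 1 + 1 + 1 + 1 + 0 = 15
Shortfall: 36 − 15 = 21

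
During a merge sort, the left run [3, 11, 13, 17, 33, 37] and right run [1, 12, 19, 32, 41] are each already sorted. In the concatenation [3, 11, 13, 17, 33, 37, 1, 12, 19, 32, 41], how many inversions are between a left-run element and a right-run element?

14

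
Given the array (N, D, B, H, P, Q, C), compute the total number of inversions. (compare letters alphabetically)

Out-of-order index pairs (0-indexed):
(0,1): N > D
(0,2): N > B
(0,3): N > H
(0,6): N > C
(1,2): D > B
(1,6): D > C
(3,6): H > C
(4,6): P > C
(5,6): Q > C
That's 9 pairs.

There are 9 inversions.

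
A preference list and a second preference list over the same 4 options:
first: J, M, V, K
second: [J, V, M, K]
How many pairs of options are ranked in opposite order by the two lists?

Assign each item its position (1..4) in the first ordering, then rewrite the second ordering as that position sequence:
positions: J→1, M→2, V→3, K→4
second ordering as positions: [1, 3, 2, 4]
Discordant pairs = inversions in this position sequence.
1: 0
3: 2 → 1
2: 0
4: 0
Total: 0 + 1 + 0 + 0 = 1

Pairs: 1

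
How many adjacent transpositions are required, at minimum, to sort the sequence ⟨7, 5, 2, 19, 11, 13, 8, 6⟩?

The minimum number of adjacent swaps to sort an array equals its inversion count, since every such swap removes exactly one inversion.
Count inversions — for each element, later elements that are smaller:
7: 5, 2, 6 → 3
5: 2 → 1
2: none → 0
19: 11, 13, 8, 6 → 4
11: 8, 6 → 2
13: 8, 6 → 2
8: 6 → 1
6: none → 0
Total inversions: 3 + 1 + 0 + 4 + 2 + 2 + 1 + 0 = 13

13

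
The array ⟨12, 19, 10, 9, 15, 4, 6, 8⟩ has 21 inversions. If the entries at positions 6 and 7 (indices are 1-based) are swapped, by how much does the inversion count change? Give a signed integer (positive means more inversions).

+1

Positions 6 and 7 hold 4 and 6; after swapping, the array is [12, 19, 10, 9, 15, 6, 4, 8].
Element-by-element contributions:
12 → 10, 9, 6, 4, 8 → 5
19 → 10, 9, 15, 6, 4, 8 → 6
10 → 9, 6, 4, 8 → 4
9 → 6, 4, 8 → 3
15 → 6, 4, 8 → 3
6 → 4 → 1
4 → none → 0
8 → none → 0
Sum: 5 + 6 + 4 + 3 + 3 + 1 + 0 + 0 = 22
Change: 22 − 21 = +1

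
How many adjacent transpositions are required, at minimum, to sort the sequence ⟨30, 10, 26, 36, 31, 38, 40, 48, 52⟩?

3 adjacent swaps

The minimum number of adjacent swaps to sort an array equals its inversion count, since every such swap removes exactly one inversion.
Count inversions — for each element, later elements that are smaller:
30: 10, 26 → 2
10: none → 0
26: none → 0
36: 31 → 1
31: none → 0
38: none → 0
40: none → 0
48: none → 0
52: none → 0
Total inversions: 2 + 0 + 0 + 1 + 0 + 0 + 0 + 0 + 0 = 3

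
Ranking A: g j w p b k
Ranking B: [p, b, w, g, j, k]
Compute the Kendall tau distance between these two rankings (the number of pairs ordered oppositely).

8

Assign each item its position (1..6) in the first ordering, then rewrite the second ordering as that position sequence:
positions: g→1, j→2, w→3, p→4, b→5, k→6
second ordering as positions: [4, 5, 3, 1, 2, 6]
Discordant pairs = inversions in this position sequence.
4: 3, 1, 2 → 3
5: 3, 1, 2 → 3
3: 1, 2 → 2
1: 0
2: 0
6: 0
Total: 3 + 3 + 2 + 0 + 0 + 0 = 8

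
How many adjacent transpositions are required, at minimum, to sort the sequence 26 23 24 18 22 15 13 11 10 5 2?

Minimum adjacent swaps = number of inversions (each swap of adjacent out-of-order elements removes one inversion and no swap can remove more).
Count inversions — for each element, later elements that are smaller:
26: 23, 24, 18, 22, 15, 13, 11, 10, 5, 2 → 10
23: 18, 22, 15, 13, 11, 10, 5, 2 → 8
24: 18, 22, 15, 13, 11, 10, 5, 2 → 8
18: 15, 13, 11, 10, 5, 2 → 6
22: 15, 13, 11, 10, 5, 2 → 6
15: 13, 11, 10, 5, 2 → 5
13: 11, 10, 5, 2 → 4
11: 10, 5, 2 → 3
10: 5, 2 → 2
5: 2 → 1
2: none → 0
Total inversions: 10 + 8 + 8 + 6 + 6 + 5 + 4 + 3 + 2 + 1 + 0 = 53

There are 53 adjacent swaps.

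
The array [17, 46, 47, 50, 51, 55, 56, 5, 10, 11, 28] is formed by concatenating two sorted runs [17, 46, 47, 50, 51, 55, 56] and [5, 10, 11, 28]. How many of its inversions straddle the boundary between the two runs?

There are 27 cross-inversions.

For each element r of the right run, count left-run elements greater than r:
r = 5: 17, 46, 47, 50, 51, 55, 56 → 7
r = 10: 17, 46, 47, 50, 51, 55, 56 → 7
r = 11: 17, 46, 47, 50, 51, 55, 56 → 7
r = 28: 46, 47, 50, 51, 55, 56 → 6
Cross-inversions: 7 + 7 + 7 + 6 = 27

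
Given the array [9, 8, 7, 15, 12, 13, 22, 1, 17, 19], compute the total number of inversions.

Sweep left to right; for each value list the smaller values that follow it:
9: 3
8: 2
7: 1
15: 3
12: 1
13: 1
22: 3
1: 0
17: 0
19: 0
Sum: 3 + 2 + 1 + 3 + 1 + 1 + 3 + 0 + 0 + 0 = 14

There are 14 inversions.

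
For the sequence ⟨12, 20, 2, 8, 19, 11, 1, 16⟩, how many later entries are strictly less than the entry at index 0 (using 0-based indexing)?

The element at index 0 is 12.
Elements after it: 20, 2, 8, 19, 11, 1, 16
Those smaller than 12: 2, 8, 11, 1

4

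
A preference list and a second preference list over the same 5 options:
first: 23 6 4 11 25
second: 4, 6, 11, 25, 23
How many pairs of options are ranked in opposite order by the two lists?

5

Assign each item its position (1..5) in the first ordering, then rewrite the second ordering as that position sequence:
positions: 23→1, 6→2, 4→3, 11→4, 25→5
second ordering as positions: [3, 2, 4, 5, 1]
Discordant pairs = inversions in this position sequence.
3: 2, 1 → 2
2: 1 → 1
4: 1 → 1
5: 1 → 1
1: 0
Total: 2 + 1 + 1 + 1 + 0 = 5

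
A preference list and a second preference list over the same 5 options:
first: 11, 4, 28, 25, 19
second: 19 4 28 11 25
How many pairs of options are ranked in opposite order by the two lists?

6 pairs

Assign each item its position (1..5) in the first ordering, then rewrite the second ordering as that position sequence:
positions: 11→1, 4→2, 28→3, 25→4, 19→5
second ordering as positions: [5, 2, 3, 1, 4]
Discordant pairs = inversions in this position sequence.
5: 2, 3, 1, 4 → 4
2: 1 → 1
3: 1 → 1
1: 0
4: 0
Total: 4 + 1 + 1 + 0 + 0 = 6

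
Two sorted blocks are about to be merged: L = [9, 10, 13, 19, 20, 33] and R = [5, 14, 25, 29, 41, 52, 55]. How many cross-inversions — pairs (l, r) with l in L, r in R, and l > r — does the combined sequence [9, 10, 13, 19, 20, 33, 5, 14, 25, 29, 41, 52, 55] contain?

11

For each element r of the right run, count left-run elements greater than r:
r = 5: 9, 10, 13, 19, 20, 33 → 6
r = 14: 19, 20, 33 → 3
r = 25: 33 → 1
r = 29: 33 → 1
r = 41: none → 0
r = 52: none → 0
r = 55: none → 0
Cross-inversions: 6 + 3 + 1 + 1 + 0 + 0 + 0 = 11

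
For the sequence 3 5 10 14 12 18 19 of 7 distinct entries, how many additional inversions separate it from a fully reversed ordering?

Maximum inversions for 7 distinct elements is C(7, 2) = 7·6/2 = 21.
Current inversions — for each element, count later smaller elements:
3: 0
5: 0
10: 0
14: 1
12: 0
18: 0
19: 0
Current total: 0 + 0 + 0 + 1 + 0 + 0 + 0 = 1
Shortfall: 21 − 1 = 20

20 inversions short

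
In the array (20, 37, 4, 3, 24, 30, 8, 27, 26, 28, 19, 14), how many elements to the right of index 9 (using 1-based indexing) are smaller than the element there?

2

The element at index 9 is 26.
Elements after it: 28, 19, 14
Those smaller than 26: 19, 14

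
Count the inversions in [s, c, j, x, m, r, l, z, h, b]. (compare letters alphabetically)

Out-of-order pairs: 26

For each element, count later entries that are smaller:
s: 7
c: 1
j: 2
x: 5
m: 3
r: 3
l: 2
z: 2
h: 1
b: 0
Sum: 7 + 1 + 2 + 5 + 3 + 3 + 2 + 2 + 1 + 0 = 26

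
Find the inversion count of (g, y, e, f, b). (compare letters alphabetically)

Element-by-element contributions:
g: 3
y: 3
e: 1
f: 1
b: 0
Sum: 3 + 3 + 1 + 1 + 0 = 8

8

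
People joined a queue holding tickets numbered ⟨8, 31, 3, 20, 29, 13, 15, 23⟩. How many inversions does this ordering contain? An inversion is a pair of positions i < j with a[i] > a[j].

Inversions: 12

Sweep left to right; for each value list the smaller values that follow it:
8: 1
31: 6
3: 0
20: 2
29: 3
13: 0
15: 0
23: 0
Sum: 1 + 6 + 0 + 2 + 3 + 0 + 0 + 0 = 12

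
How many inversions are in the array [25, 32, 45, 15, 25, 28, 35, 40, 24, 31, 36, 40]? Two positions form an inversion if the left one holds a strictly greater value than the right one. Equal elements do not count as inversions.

Element-by-element contributions:
25: 2
32: 5
45: 9
15: 0
25: 1
28: 1
35: 2
40: 3
24: 0
31: 0
36: 0
40: 0
Sum: 2 + 5 + 9 + 0 + 1 + 1 + 2 + 3 + 0 + 0 + 0 + 0 = 23

23 out-of-order pairs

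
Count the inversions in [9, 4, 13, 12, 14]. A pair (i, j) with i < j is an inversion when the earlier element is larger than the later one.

Inversion pairs (indices are 1-based):
(1,2): 9 > 4
(3,4): 13 > 12
That's 2 pairs.

2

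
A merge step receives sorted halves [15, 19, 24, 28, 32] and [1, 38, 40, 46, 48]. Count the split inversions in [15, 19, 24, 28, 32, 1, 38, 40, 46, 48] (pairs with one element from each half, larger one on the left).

5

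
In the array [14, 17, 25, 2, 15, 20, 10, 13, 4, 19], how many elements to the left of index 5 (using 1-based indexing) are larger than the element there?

2 such elements

The element at index 5 is 15.
Elements before it: 14, 17, 25, 2
Those larger than 15: 17, 25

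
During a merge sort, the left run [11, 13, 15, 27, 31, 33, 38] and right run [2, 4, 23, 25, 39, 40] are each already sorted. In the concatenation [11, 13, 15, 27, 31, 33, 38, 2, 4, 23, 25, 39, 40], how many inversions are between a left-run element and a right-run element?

22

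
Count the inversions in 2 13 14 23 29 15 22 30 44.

4

Element-by-element contributions:
2: 0
13: 0
14: 0
23: 2
29: 2
15: 0
22: 0
30: 0
44: 0
Sum: 0 + 0 + 0 + 2 + 2 + 0 + 0 + 0 + 0 = 4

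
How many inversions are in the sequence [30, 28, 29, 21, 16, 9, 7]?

Element-by-element contributions:
30 → 28, 29, 21, 16, 9, 7 → 6
28 → 21, 16, 9, 7 → 4
29 → 21, 16, 9, 7 → 4
21 → 16, 9, 7 → 3
16 → 9, 7 → 2
9 → 7 → 1
7 → none → 0
Sum: 6 + 4 + 4 + 3 + 2 + 1 + 0 = 20

20 inversions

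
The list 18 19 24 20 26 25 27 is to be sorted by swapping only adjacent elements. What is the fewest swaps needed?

2

Each adjacent swap fixes exactly one inversion, so the minimum swap count equals the number of inversions.
Count inversions — for each element, later elements that are smaller:
18: none → 0
19: none → 0
24: 20 → 1
20: none → 0
26: 25 → 1
25: none → 0
27: none → 0
Total inversions: 0 + 0 + 1 + 0 + 1 + 0 + 0 = 2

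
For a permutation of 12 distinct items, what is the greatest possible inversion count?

66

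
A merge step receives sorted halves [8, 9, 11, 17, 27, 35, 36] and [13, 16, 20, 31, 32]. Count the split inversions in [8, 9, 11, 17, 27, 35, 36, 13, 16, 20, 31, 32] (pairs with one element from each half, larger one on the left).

Take each right-half value and tally the left-half values above it:
r = 13: 17, 27, 35, 36 → 4
r = 16: 17, 27, 35, 36 → 4
r = 20: 27, 35, 36 → 3
r = 31: 35, 36 → 2
r = 32: 35, 36 → 2
Cross-inversions: 4 + 4 + 3 + 2 + 2 = 15

Cross-inversions: 15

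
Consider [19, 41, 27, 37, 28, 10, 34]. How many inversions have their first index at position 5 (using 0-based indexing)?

The element at index 5 is 10.
Elements after it: 34
None of them are smaller than 10.

0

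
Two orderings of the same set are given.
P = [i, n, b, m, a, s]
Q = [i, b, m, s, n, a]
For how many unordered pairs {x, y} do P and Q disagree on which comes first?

4 disagreeing pairs

Assign each item its position (1..6) in the first ordering, then rewrite the second ordering as that position sequence:
positions: i→1, n→2, b→3, m→4, a→5, s→6
second ordering as positions: [1, 3, 4, 6, 2, 5]
Discordant pairs = inversions in this position sequence.
1: 0
3: 2 → 1
4: 2 → 1
6: 2, 5 → 2
2: 0
5: 0
Total: 0 + 1 + 1 + 2 + 0 + 0 = 4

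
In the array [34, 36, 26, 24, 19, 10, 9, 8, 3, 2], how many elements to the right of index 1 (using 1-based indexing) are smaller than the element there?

8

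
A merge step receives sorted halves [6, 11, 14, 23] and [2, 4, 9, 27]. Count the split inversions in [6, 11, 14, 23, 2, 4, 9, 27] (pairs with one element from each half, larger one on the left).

Count, for every r in R, how many entries of L exceed r:
r = 2: 6, 11, 14, 23 → 4
r = 4: 6, 11, 14, 23 → 4
r = 9: 11, 14, 23 → 3
r = 27: none → 0
Cross-inversions: 4 + 4 + 3 + 0 = 11

11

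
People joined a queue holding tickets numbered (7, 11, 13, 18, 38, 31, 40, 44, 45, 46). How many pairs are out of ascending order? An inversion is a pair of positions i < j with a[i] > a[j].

There is 1 inversion.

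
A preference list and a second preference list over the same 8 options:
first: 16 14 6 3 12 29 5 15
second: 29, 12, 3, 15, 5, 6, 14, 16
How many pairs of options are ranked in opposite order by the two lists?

22

Assign each item its position (1..8) in the first ordering, then rewrite the second ordering as that position sequence:
positions: 16→1, 14→2, 6→3, 3→4, 12→5, 29→6, 5→7, 15→8
second ordering as positions: [6, 5, 4, 8, 7, 3, 2, 1]
Discordant pairs = inversions in this position sequence.
6: 5, 4, 3, 2, 1 → 5
5: 4, 3, 2, 1 → 4
4: 3, 2, 1 → 3
8: 7, 3, 2, 1 → 4
7: 3, 2, 1 → 3
3: 2, 1 → 2
2: 1 → 1
1: 0
Total: 5 + 4 + 3 + 4 + 3 + 2 + 1 + 0 = 22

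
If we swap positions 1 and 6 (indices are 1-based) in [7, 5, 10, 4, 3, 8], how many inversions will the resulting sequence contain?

10

Positions 1 and 6 hold 7 and 8; after swapping, the array is [8, 5, 10, 4, 3, 7].
Sweep left to right; for each value list the smaller values that follow it:
8 → 5, 4, 3, 7 → 4
5 → 4, 3 → 2
10 → 4, 3, 7 → 3
4 → 3 → 1
3 → none → 0
7 → none → 0
Sum: 4 + 2 + 3 + 1 + 0 + 0 = 10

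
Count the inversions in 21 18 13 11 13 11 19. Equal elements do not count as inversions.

13

For each element, count later entries that are smaller:
21 → 18, 13, 11, 13, 11, 19 → 6
18 → 13, 11, 13, 11 → 4
13 → 11, 11 → 2
11 → none → 0
13 → 11 → 1
11 → none → 0
19 → none → 0
Sum: 6 + 4 + 2 + 0 + 1 + 0 + 0 = 13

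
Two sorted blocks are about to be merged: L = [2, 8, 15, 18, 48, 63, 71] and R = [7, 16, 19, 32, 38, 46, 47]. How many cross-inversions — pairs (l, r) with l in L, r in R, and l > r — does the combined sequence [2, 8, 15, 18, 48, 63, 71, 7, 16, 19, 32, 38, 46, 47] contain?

25

Take each right-half value and tally the left-half values above it:
r = 7: 8, 15, 18, 48, 63, 71 → 6
r = 16: 18, 48, 63, 71 → 4
r = 19: 48, 63, 71 → 3
r = 32: 48, 63, 71 → 3
r = 38: 48, 63, 71 → 3
r = 46: 48, 63, 71 → 3
r = 47: 48, 63, 71 → 3
Cross-inversions: 6 + 4 + 3 + 3 + 3 + 3 + 3 = 25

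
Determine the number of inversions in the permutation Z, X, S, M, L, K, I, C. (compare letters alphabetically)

For each element, count later entries that are smaller:
Z: 7
X: 6
S: 5
M: 4
L: 3
K: 2
I: 1
C: 0
Sum: 7 + 6 + 5 + 4 + 3 + 2 + 1 + 0 = 28

28 out-of-order pairs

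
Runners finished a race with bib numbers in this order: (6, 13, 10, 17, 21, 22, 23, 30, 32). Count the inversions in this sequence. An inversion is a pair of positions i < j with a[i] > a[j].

For each element, count later entries that are smaller:
6 → none → 0
13 → 10 → 1
10 → none → 0
17 → none → 0
21 → none → 0
22 → none → 0
23 → none → 0
30 → none → 0
32 → none → 0
Sum: 0 + 1 + 0 + 0 + 0 + 0 + 0 + 0 + 0 = 1

1 inversion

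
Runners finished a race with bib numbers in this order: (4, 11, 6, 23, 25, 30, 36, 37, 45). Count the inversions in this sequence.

Sweep left to right; for each value list the smaller values that follow it:
4 → none → 0
11 → 6 → 1
6 → none → 0
23 → none → 0
25 → none → 0
30 → none → 0
36 → none → 0
37 → none → 0
45 → none → 0
Sum: 0 + 1 + 0 + 0 + 0 + 0 + 0 + 0 + 0 = 1

1 out-of-order pair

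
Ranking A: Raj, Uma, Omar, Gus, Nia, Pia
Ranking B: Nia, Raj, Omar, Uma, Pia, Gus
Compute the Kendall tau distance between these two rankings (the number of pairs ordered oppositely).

Assign each item its position (1..6) in the first ordering, then rewrite the second ordering as that position sequence:
positions: Raj→1, Uma→2, Omar→3, Gus→4, Nia→5, Pia→6
second ordering as positions: [5, 1, 3, 2, 6, 4]
Discordant pairs = inversions in this position sequence.
5: 1, 3, 2, 4 → 4
1: 0
3: 2 → 1
2: 0
6: 4 → 1
4: 0
Total: 4 + 0 + 1 + 0 + 1 + 0 = 6

Discordant pairs: 6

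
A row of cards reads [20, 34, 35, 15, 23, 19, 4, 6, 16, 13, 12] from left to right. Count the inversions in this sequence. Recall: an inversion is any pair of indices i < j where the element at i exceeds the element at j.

41 inversions

For each element, count later entries that are smaller:
20: 7
34: 8
35: 8
15: 4
23: 6
19: 5
4: 0
6: 0
16: 2
13: 1
12: 0
Sum: 7 + 8 + 8 + 4 + 6 + 5 + 0 + 0 + 2 + 1 + 0 = 41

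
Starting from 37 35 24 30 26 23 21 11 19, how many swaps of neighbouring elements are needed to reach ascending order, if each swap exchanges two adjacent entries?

33

Each adjacent swap fixes exactly one inversion, so the minimum swap count equals the number of inversions.
Count inversions — for each element, later elements that are smaller:
37: 35, 24, 30, 26, 23, 21, 11, 19 → 8
35: 24, 30, 26, 23, 21, 11, 19 → 7
24: 23, 21, 11, 19 → 4
30: 26, 23, 21, 11, 19 → 5
26: 23, 21, 11, 19 → 4
23: 21, 11, 19 → 3
21: 11, 19 → 2
11: none → 0
19: none → 0
Total inversions: 8 + 7 + 4 + 5 + 4 + 3 + 2 + 0 + 0 = 33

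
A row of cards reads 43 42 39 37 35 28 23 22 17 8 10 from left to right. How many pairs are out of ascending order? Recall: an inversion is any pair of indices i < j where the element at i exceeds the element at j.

For each element, count later entries that are smaller:
43 → 42, 39, 37, 35, 28, 23, 22, 17, 8, 10 → 10
42 → 39, 37, 35, 28, 23, 22, 17, 8, 10 → 9
39 → 37, 35, 28, 23, 22, 17, 8, 10 → 8
37 → 35, 28, 23, 22, 17, 8, 10 → 7
35 → 28, 23, 22, 17, 8, 10 → 6
28 → 23, 22, 17, 8, 10 → 5
23 → 22, 17, 8, 10 → 4
22 → 17, 8, 10 → 3
17 → 8, 10 → 2
8 → none → 0
10 → none → 0
Sum: 10 + 9 + 8 + 7 + 6 + 5 + 4 + 3 + 2 + 0 + 0 = 54

Inversions: 54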